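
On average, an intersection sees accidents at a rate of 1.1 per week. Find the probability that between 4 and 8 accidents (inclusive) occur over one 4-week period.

0.6047

Over the interval, μ = 1.1 × 4 = 4.4 (a 4-week period = 4 weeks).
P(4 ≤ N ≤ 8) = Σ_{j=4}^{8} e^(−4.4) · 4.4^j/j! ≈ 0.6047.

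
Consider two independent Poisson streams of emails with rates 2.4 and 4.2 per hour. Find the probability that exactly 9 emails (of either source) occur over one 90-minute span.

0.1263

Independent Poisson processes superpose: combined rate λ = 2.4 + 4.2 = 6.6 per hour.
Over the interval, μ = 6.6 × 1.5 = 9.9 (a 90-minute span = 1.5 hours).
P(N = 9) = e^(−9.9) · 9.9^9/9! ≈ 0.1263.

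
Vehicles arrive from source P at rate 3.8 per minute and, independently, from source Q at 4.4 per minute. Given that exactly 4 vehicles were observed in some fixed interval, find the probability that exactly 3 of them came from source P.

0.2136

Given the total, each event is independently from source P with probability p = λ_P/(λ_P+λ_Q) = 3.8/8.2 ≈ 0.4634.
So K ~ Binomial(4, 3.8/8.2): P(K = 3) = C(4,3) · (3.8/8.2)^3 · (4.4/8.2)^1 ≈ 0.2136.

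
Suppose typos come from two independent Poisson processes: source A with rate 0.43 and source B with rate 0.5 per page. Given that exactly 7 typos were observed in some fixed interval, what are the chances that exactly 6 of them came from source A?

Given the total, each event is independently from source A with probability p = λ_A/(λ_A+λ_B) = 0.43/0.93 ≈ 0.4624.
So K ~ Binomial(7, 0.43/0.93): P(K = 6) = C(7,6) · (0.43/0.93)^6 · (0.5/0.93)^1 ≈ 0.0368.

0.0368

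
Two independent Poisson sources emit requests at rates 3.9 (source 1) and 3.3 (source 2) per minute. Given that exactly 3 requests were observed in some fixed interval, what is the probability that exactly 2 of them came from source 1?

Given the total, each event is independently from source 1 with probability p = λ_1/(λ_1+λ_2) = 3.9/7.2 ≈ 0.5417.
So K ~ Binomial(3, 3.9/7.2): P(K = 2) = C(3,2) · (3.9/7.2)^2 · (3.3/7.2)^1 ≈ 0.4034.

0.4034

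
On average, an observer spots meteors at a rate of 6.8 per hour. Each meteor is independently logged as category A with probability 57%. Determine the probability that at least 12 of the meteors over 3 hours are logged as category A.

0.4953

Thinning: the meteors that are logged as category A themselves form a Poisson process with rate 0.57 × 6.8 = 3.876 per hour.
Over the interval, μ = 3.876 × 3 = 11.628 (3 hours).
P(N ≥ 12) = 1 − P(N ≤ 11) ≈ 0.4953.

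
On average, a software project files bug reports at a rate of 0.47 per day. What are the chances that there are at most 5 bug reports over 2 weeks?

0.3575

Over the interval, μ = 0.47 × 14 = 6.58 (2 weeks = 14 days).
P(N ≤ 5) = Σ_{j=0}^{5} e^(−μ) μ^j/j! ≈ 0.3575.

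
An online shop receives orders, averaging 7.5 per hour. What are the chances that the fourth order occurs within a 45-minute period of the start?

0.8121

Over the interval, μ = 7.5 × 0.75 = 5.625 (a 45-minute period = 0.75 hours).
The fourth arrival falls in the interval iff at least 4 events occur there: P(S_4 ≤ t) = P(N ≥ 4) = 1 − P(N ≤ 3) ≈ 0.8121.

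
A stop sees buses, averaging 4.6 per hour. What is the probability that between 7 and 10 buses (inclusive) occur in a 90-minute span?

Over the interval, μ = 4.6 × 1.5 = 6.9 (a 90-minute span = 1.5 hours).
P(7 ≤ N ≤ 10) = Σ_{j=7}^{10} e^(−6.9) · 6.9^j/j! ≈ 0.4437.

0.4437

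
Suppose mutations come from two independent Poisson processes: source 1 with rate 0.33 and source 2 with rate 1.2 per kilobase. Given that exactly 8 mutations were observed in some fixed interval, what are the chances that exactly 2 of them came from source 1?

Given the total, each event is independently from source 1 with probability p = λ_1/(λ_1+λ_2) = 0.33/1.53 ≈ 0.2157.
So K ~ Binomial(8, 0.33/1.53): P(K = 2) = C(8,2) · (0.33/1.53)^2 · (1.2/1.53)^6 ≈ 0.3032.

0.3032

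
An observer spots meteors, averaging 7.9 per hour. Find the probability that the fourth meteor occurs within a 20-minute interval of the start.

Over the interval, μ = 7.9 × 1/3 ≈ 2.63333 (a 20-minute interval = 1/3 hours).
The fourth arrival falls in the interval iff at least 4 events occur there: P(S_4 ≤ t) = P(N ≥ 4) = 1 − P(N ≤ 3) ≈ 0.2713.

0.2713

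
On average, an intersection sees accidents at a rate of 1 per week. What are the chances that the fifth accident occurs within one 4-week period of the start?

Over the interval, μ = 1 × 4 = 4 (a 4-week period = 4 weeks).
The fifth arrival falls in the interval iff at least 5 events occur there: P(S_5 ≤ t) = P(N ≥ 5) = 1 − P(N ≤ 4) ≈ 0.3712.

0.3712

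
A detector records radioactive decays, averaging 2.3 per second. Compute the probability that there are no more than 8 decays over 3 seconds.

0.7420

Over the interval, μ = 2.3 × 3 = 6.9 (3 seconds).
P(N ≤ 8) = Σ_{j=0}^{8} e^(−μ) μ^j/j! ≈ 0.7420.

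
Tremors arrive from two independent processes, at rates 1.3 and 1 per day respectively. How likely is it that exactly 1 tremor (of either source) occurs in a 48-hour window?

0.0462

Independent Poisson processes superpose: combined rate λ = 1.3 + 1 = 2.3 per day.
Over the interval, μ = 2.3 × 2 = 4.6 (a 48-hour window = 2 days).
P(N = 1) = e^(−4.6) · 4.6^1/1! ≈ 0.0462.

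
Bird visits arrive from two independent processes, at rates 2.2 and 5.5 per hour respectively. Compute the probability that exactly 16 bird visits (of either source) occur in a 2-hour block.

Independent Poisson processes superpose: combined rate λ = 2.2 + 5.5 = 7.7 per hour.
Over the interval, μ = 7.7 × 2 = 15.4 (a 2-hour block = 2 hours).
P(N = 16) = e^(−15.4) · 15.4^16/16! ≈ 0.0981.

0.0981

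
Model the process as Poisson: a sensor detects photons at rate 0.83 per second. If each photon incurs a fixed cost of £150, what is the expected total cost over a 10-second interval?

£1245

E[N] = 0.83 × 10 = 8.3 (a 10-second interval = 10 seconds); E[cost] = 8.3 × £150 = £1245.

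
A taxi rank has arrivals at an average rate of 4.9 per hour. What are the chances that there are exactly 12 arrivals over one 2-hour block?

Over the interval, μ = 4.9 × 2 = 9.8 (a 2-hour block = 2 hours).
P(N = 12) = e^(−μ) μ^12/12! = e^(−9.8) · 9.8^12/479001600 ≈ 0.0908.

0.0908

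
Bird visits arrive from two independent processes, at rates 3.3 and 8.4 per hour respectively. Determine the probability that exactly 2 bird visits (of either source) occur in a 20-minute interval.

Independent Poisson processes superpose: combined rate λ = 3.3 + 8.4 = 11.7 per hour.
Over the interval, μ = 11.7 × 1/3 = 3.9 (a 20-minute interval = 1/3 hours).
P(N = 2) = e^(−3.9) · 3.9^2/2! ≈ 0.1539.

0.1539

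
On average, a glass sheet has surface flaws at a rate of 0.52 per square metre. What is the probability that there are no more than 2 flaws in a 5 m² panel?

Over the interval, μ = 0.52 × 5 = 2.6 (a 5 m² panel = 5 square metres).
P(N ≤ 2) = Σ_{j=0}^{2} e^(−μ) μ^j/j! ≈ 0.5184.

0.5184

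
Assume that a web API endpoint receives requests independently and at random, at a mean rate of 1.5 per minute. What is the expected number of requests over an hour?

E[N] = λt = 1.5 × 60 = 90 (an hour = 60 minutes).

90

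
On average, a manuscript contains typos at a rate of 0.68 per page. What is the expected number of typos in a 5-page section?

3.4

E[N] = λt = 0.68 × 5 = 3.4 (a 5-page section = 5 pages).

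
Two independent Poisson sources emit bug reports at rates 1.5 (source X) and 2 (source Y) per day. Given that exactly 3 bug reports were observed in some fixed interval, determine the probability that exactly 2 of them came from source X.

Given the total, each event is independently from source X with probability p = λ_X/(λ_X+λ_Y) = 1.5/3.5 ≈ 0.4286.
So K ~ Binomial(3, 1.5/3.5): P(K = 2) = C(3,2) · (1.5/3.5)^2 · (2/3.5)^1 ≈ 0.3149.

0.3149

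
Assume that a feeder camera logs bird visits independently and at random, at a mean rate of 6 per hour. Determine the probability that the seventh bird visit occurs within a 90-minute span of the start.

Over the interval, μ = 6 × 1.5 = 9 (a 90-minute span = 1.5 hours).
The seventh arrival falls in the interval iff at least 7 events occur there: P(S_7 ≤ t) = P(N ≥ 7) = 1 − P(N ≤ 6) ≈ 0.7932.

0.7932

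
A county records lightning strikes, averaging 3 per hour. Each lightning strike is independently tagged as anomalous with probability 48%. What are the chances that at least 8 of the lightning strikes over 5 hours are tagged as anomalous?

0.4311

Thinning: the lightning strikes that are tagged as anomalous themselves form a Poisson process with rate 0.48 × 3 = 1.44 per hour.
Over the interval, μ = 1.44 × 5 = 7.2 (5 hours).
P(N ≥ 8) = 1 − P(N ≤ 7) ≈ 0.4311.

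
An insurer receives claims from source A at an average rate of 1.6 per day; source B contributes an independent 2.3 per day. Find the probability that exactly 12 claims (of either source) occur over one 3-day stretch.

0.1139

Independent Poisson processes superpose: combined rate λ = 1.6 + 2.3 = 3.9 per day.
Over the interval, μ = 3.9 × 3 = 11.7 (a 3-day stretch = 3 days).
P(N = 12) = e^(−11.7) · 11.7^12/12! ≈ 0.1139.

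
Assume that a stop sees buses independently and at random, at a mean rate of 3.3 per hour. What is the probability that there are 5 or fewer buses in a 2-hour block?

Over the interval, μ = 3.3 × 2 = 6.6 (a 2-hour block = 2 hours).
P(N ≤ 5) = Σ_{j=0}^{5} e^(−μ) μ^j/j! ≈ 0.3547.

0.3547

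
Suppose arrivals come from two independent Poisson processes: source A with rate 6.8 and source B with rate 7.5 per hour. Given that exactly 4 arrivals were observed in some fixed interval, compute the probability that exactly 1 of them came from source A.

Given the total, each event is independently from source A with probability p = λ_A/(λ_A+λ_B) = 6.8/14.3 ≈ 0.4755.
So K ~ Binomial(4, 6.8/14.3): P(K = 1) = C(4,1) · (6.8/14.3)^1 · (7.5/14.3)^3 ≈ 0.2744.

0.2744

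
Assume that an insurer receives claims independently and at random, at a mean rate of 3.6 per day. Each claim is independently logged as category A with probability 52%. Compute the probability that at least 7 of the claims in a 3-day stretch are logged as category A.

Thinning: the claims that are logged as category A themselves form a Poisson process with rate 0.52 × 3.6 = 1.872 per day.
Over the interval, μ = 1.872 × 3 = 5.616 (a 3-day stretch = 3 days).
P(N ≥ 7) = 1 − P(N ≤ 6) ≈ 0.3323.

0.3323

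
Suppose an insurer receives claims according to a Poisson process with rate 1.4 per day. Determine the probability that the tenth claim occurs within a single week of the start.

0.5168

Over the interval, μ = 1.4 × 7 = 9.8 (a week = 7 days).
The tenth arrival falls in the interval iff at least 10 events occur there: P(S_10 ≤ t) = P(N ≥ 10) = 1 − P(N ≤ 9) ≈ 0.5168.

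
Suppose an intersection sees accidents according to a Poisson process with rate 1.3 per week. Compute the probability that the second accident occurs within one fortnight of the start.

0.7326

Over the interval, μ = 1.3 × 2 = 2.6 (a fortnight = 2 weeks).
The second arrival falls in the interval iff at least 2 events occur there: P(S_2 ≤ t) = P(N ≥ 2) = 1 − P(N ≤ 1) ≈ 0.7326.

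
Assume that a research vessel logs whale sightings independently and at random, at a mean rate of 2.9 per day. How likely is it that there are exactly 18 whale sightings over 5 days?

0.0632

Over the interval, μ = 2.9 × 5 = 14.5 (5 days).
P(N = 18) = e^(−μ) μ^18/18! = e^(−14.5) · 14.5^18/6402373705728000 ≈ 0.0632.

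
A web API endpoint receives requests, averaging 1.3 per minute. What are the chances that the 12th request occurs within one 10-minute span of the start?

Over the interval, μ = 1.3 × 10 = 13 (a 10-minute span = 10 minutes).
The 12th arrival falls in the interval iff at least 12 events occur there: P(S_12 ≤ t) = P(N ≥ 12) = 1 − P(N ≤ 11) ≈ 0.6468.

0.6468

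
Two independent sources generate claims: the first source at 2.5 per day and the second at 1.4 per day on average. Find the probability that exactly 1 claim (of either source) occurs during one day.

0.0789

Independent Poisson processes superpose: combined rate λ = 2.5 + 1.4 = 3.9 per day.
So μ = 3.9.
P(N = 1) = e^(−3.9) · 3.9^1/1! ≈ 0.0789.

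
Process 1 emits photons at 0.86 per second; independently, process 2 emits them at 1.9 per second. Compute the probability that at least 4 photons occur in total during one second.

Independent Poisson processes superpose: combined rate λ = 0.86 + 1.9 = 2.76 per second.
So μ = 2.76.
P(N ≥ 4) = 1 − P(N ≤ 3) ≈ 0.2992.

0.2992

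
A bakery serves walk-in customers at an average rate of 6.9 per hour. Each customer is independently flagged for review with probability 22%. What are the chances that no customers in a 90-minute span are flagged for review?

Thinning: the customers that are flagged for review themselves form a Poisson process with rate 0.22 × 6.9 = 1.518 per hour.
Over the interval, μ = 1.518 × 1.5 = 2.277 (a 90-minute span = 1.5 hours).
P(N = 0) = e^(−2.277) · 2.277^0/0! ≈ 0.1026.

0.1026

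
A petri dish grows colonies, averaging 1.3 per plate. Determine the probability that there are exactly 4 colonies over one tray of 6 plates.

Over the interval, μ = 1.3 × 6 = 7.8 (a tray of 6 plates = 6 plates).
P(N = 4) = e^(−μ) μ^4/4! = e^(−7.8) · 7.8^4/24 ≈ 0.0632.

0.0632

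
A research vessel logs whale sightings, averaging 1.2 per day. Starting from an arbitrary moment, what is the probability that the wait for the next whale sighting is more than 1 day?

The wait for the next event is exponential with rate λ = 1.2 per day.
P(T > 1) = e^(−λt) = e^(−1.2 × 1) = e^(−1.2) ≈ 0.3012.

0.3012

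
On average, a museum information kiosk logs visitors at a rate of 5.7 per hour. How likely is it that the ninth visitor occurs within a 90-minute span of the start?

0.4838

Over the interval, μ = 5.7 × 1.5 = 8.55 (a 90-minute span = 1.5 hours).
The ninth arrival falls in the interval iff at least 9 events occur there: P(S_9 ≤ t) = P(N ≥ 9) = 1 − P(N ≤ 8) ≈ 0.4838.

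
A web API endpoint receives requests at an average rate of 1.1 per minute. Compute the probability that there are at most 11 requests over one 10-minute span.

0.5793

Over the interval, μ = 1.1 × 10 = 11 (a 10-minute span = 10 minutes).
P(N ≤ 11) = Σ_{j=0}^{11} e^(−μ) μ^j/j! ≈ 0.5793.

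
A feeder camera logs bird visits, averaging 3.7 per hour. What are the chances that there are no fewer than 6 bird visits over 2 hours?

0.7474

Over the interval, μ = 3.7 × 2 = 7.4 (2 hours).
P(N ≥ 6) = 1 − P(N ≤ 5) = 1 − Σ_{j=0}^{5} e^(−μ) μ^j/j! ≈ 0.7474.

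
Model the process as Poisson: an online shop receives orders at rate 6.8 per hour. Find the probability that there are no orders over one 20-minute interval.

0.1037

Over the interval, μ = 6.8 × 1/3 ≈ 2.26667 (a 20-minute interval = 1/3 hours).
P(N = 0) = e^(−μ) μ^0/0! = e^(−2.26667) · 2.26667^0/1 ≈ 0.1037.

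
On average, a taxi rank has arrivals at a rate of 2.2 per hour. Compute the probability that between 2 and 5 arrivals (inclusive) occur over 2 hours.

0.6536

Over the interval, μ = 2.2 × 2 = 4.4 (2 hours).
P(2 ≤ N ≤ 5) = Σ_{j=2}^{5} e^(−4.4) · 4.4^j/j! ≈ 0.6536.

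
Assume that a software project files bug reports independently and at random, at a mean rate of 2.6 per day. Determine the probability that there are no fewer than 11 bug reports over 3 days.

0.1648

Over the interval, μ = 2.6 × 3 = 7.8 (3 days).
P(N ≥ 11) = 1 − P(N ≤ 10) = 1 − Σ_{j=0}^{10} e^(−μ) μ^j/j! ≈ 0.1648.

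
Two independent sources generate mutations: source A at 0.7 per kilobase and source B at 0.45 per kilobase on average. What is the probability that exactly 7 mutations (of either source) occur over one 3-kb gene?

0.0366

Independent Poisson processes superpose: combined rate λ = 0.7 + 0.45 = 1.15 per kilobase.
Over the interval, μ = 1.15 × 3 = 3.45 (a 3-kb gene = 3 kilobases).
P(N = 7) = e^(−3.45) · 3.45^7/7! ≈ 0.0366.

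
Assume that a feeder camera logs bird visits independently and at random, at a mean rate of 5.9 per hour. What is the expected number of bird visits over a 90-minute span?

E[N] = λt = 5.9 × 1.5 = 8.85 (a 90-minute span = 1.5 hours).

8.85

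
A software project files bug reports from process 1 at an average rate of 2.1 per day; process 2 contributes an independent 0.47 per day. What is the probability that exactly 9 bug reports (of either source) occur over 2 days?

0.0404

Independent Poisson processes superpose: combined rate λ = 2.1 + 0.47 = 2.57 per day.
Over the interval, μ = 2.57 × 2 = 5.14 (2 days).
P(N = 9) = e^(−5.14) · 5.14^9/9! ≈ 0.0404.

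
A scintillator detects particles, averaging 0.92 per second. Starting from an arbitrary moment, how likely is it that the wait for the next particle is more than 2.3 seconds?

The wait for the next event is exponential with rate λ = 0.92 per second.
P(T > 2.3) = e^(−λt) = e^(−0.92 × 2.3) = e^(−2.116) ≈ 0.1205.

0.1205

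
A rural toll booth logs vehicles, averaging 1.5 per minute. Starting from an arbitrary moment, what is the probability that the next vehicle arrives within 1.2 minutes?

0.8347

Inter-arrival times are exponential with rate λ = 1.5 per minute.
P(T ≤ 1.2) = 1 − e^(−λt) = 1 − e^(−1.5 × 1.2) = 1 − e^(−1.8) ≈ 0.8347.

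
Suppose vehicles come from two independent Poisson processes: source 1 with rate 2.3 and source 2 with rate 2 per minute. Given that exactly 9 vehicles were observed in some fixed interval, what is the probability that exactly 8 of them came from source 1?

Given the total, each event is independently from source 1 with probability p = λ_1/(λ_1+λ_2) = 2.3/4.3 ≈ 0.5349.
So K ~ Binomial(9, 2.3/4.3): P(K = 8) = C(9,8) · (2.3/4.3)^8 · (2/4.3)^1 ≈ 0.0280.

0.0280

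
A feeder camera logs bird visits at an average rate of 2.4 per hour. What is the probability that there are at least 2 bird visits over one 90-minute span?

0.8743

Over the interval, μ = 2.4 × 1.5 = 3.6 (a 90-minute span = 1.5 hours).
P(N ≥ 2) = 1 − P(N ≤ 1) = 1 − Σ_{j=0}^{1} e^(−μ) μ^j/j! ≈ 0.8743.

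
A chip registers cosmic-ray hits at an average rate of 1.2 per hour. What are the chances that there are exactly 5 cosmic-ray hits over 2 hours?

Over the interval, μ = 1.2 × 2 = 2.4 (2 hours).
P(N = 5) = e^(−μ) μ^5/5! = e^(−2.4) · 2.4^5/120 ≈ 0.0602.

0.0602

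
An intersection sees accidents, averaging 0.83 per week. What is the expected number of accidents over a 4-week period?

3.32

E[N] = λt = 0.83 × 4 = 3.32 (a 4-week period = 4 weeks).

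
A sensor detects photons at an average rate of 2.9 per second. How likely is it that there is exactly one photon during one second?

With mean μ = 2.9 per second,
P(N = 1) = e^(−μ) μ^1/1! = e^(−2.9) · 2.9^1/1 ≈ 0.1596.

0.1596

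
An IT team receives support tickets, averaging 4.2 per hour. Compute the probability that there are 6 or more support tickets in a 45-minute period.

0.0998

Over the interval, μ = 4.2 × 0.75 = 3.15 (a 45-minute period = 0.75 hours).
P(N ≥ 6) = 1 − P(N ≤ 5) = 1 − Σ_{j=0}^{5} e^(−μ) μ^j/j! ≈ 0.0998.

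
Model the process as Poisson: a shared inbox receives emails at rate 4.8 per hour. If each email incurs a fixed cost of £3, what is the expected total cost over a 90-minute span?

£21.6

E[N] = 4.8 × 1.5 = 7.2 (a 90-minute span = 1.5 hours); E[cost] = 7.2 × £3 = £21.6.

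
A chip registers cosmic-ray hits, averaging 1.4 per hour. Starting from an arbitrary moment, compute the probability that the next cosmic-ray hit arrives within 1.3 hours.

Inter-arrival times are exponential with rate λ = 1.4 per hour.
P(T ≤ 1.3) = 1 − e^(−λt) = 1 − e^(−1.4 × 1.3) = 1 − e^(−1.82) ≈ 0.8380.

0.8380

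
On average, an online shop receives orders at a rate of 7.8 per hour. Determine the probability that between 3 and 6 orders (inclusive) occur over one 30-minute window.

0.6464

Over the interval, μ = 7.8 × 0.5 = 3.9 (a 30-minute window = 0.5 hours).
P(3 ≤ N ≤ 6) = Σ_{j=3}^{6} e^(−3.9) · 3.9^j/j! ≈ 0.6464.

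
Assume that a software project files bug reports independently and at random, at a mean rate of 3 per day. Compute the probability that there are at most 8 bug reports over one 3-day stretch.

0.4557

Over the interval, μ = 3 × 3 = 9 (a 3-day stretch = 3 days).
P(N ≤ 8) = Σ_{j=0}^{8} e^(−μ) μ^j/j! ≈ 0.4557.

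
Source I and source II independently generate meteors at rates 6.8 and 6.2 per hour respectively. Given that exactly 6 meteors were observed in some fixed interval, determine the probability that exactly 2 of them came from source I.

0.2123

Given the total, each event is independently from source I with probability p = λ_I/(λ_I+λ_II) = 6.8/13 ≈ 0.5231.
So K ~ Binomial(6, 6.8/13): P(K = 2) = C(6,2) · (6.8/13)^2 · (6.2/13)^4 ≈ 0.2123.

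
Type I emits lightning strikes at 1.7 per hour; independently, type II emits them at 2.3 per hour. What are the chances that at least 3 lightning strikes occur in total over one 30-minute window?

0.3233

Independent Poisson processes superpose: combined rate λ = 1.7 + 2.3 = 4 per hour.
Over the interval, μ = 4 × 0.5 = 2 (a 30-minute window = 0.5 hours).
P(N ≥ 3) = 1 − P(N ≤ 2) ≈ 0.3233.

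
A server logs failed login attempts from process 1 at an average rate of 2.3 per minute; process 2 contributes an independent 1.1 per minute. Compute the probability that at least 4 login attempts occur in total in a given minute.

Independent Poisson processes superpose: combined rate λ = 2.3 + 1.1 = 3.4 per minute.
So μ = 3.4.
P(N ≥ 4) = 1 − P(N ≤ 3) ≈ 0.4416.

0.4416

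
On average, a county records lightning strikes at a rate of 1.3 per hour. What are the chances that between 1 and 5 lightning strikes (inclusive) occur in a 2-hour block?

0.8767

Over the interval, μ = 1.3 × 2 = 2.6 (a 2-hour block = 2 hours).
P(1 ≤ N ≤ 5) = Σ_{j=1}^{5} e^(−2.6) · 2.6^j/j! ≈ 0.8767.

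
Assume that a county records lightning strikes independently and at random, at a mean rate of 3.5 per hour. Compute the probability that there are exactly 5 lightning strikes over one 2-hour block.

Over the interval, μ = 3.5 × 2 = 7 (a 2-hour block = 2 hours).
P(N = 5) = e^(−μ) μ^5/5! = e^(−7) · 7^5/120 ≈ 0.1277.

0.1277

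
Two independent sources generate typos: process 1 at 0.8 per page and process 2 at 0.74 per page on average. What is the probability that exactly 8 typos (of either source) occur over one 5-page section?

Independent Poisson processes superpose: combined rate λ = 0.8 + 0.74 = 1.54 per page.
Over the interval, μ = 1.54 × 5 = 7.7 (a 5-page section = 5 pages).
P(N = 8) = e^(−7.7) · 7.7^8/8! ≈ 0.1388.

0.1388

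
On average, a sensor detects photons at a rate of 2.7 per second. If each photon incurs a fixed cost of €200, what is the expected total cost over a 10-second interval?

E[N] = 2.7 × 10 = 27 (a 10-second interval = 10 seconds); E[cost] = 27 × €200 = €5400.

€5400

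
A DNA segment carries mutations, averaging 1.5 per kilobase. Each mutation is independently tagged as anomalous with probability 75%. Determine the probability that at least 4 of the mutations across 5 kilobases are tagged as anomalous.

Thinning: the mutations that are tagged as anomalous themselves form a Poisson process with rate 0.75 × 1.5 = 1.125 per kilobase.
Over the interval, μ = 1.125 × 5 = 5.625 (5 kilobases).
P(N ≥ 4) = 1 − P(N ≤ 3) ≈ 0.8121.

0.8121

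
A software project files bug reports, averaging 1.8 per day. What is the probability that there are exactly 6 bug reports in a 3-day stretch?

Over the interval, μ = 1.8 × 3 = 5.4 (a 3-day stretch = 3 days).
P(N = 6) = e^(−μ) μ^6/6! = e^(−5.4) · 5.4^6/720 ≈ 0.1555.

0.1555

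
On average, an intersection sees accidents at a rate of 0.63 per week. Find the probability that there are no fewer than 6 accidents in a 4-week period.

Over the interval, μ = 0.63 × 4 = 2.52 (a 4-week period = 4 weeks).
P(N ≥ 6) = 1 − P(N ≤ 5) = 1 − Σ_{j=0}^{5} e^(−μ) μ^j/j! ≈ 0.0434.

0.0434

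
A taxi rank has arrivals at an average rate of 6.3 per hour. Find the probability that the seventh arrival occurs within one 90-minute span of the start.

Over the interval, μ = 6.3 × 1.5 = 9.45 (a 90-minute span = 1.5 hours).
The seventh arrival falls in the interval iff at least 7 events occur there: P(S_7 ≤ t) = P(N ≥ 7) = 1 − P(N ≤ 6) ≈ 0.8312.

0.8312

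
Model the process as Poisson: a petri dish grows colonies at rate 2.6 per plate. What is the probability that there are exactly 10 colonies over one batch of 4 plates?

Over the interval, μ = 2.6 × 4 = 10.4 (a batch of 4 plates = 4 plates).
P(N = 10) = e^(−μ) μ^10/10! = e^(−10.4) · 10.4^10/3628800 ≈ 0.1241.

0.1241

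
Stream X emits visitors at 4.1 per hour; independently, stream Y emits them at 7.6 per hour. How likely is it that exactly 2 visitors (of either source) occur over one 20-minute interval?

Independent Poisson processes superpose: combined rate λ = 4.1 + 7.6 = 11.7 per hour.
Over the interval, μ = 11.7 × 1/3 = 3.9 (a 20-minute interval = 1/3 hours).
P(N = 2) = e^(−3.9) · 3.9^2/2! ≈ 0.1539.

0.1539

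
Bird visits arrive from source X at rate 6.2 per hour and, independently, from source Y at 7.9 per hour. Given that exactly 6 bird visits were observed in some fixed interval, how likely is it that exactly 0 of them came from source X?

0.0309

Given the total, each event is independently from source X with probability p = λ_X/(λ_X+λ_Y) = 6.2/14.1 ≈ 0.4397.
So K ~ Binomial(6, 6.2/14.1): P(K = 0) = C(6,0) · (6.2/14.1)^0 · (7.9/14.1)^6 ≈ 0.0309.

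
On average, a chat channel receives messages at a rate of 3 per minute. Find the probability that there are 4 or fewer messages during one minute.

0.8153

With mean μ = 3 per minute,
P(N ≤ 4) = Σ_{j=0}^{4} e^(−μ) μ^j/j! ≈ 0.8153.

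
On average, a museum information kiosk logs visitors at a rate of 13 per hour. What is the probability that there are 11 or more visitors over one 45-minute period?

0.3857

Over the interval, μ = 13 × 0.75 = 9.75 (a 45-minute period = 0.75 hours).
P(N ≥ 11) = 1 − P(N ≤ 10) = 1 − Σ_{j=0}^{10} e^(−μ) μ^j/j! ≈ 0.3857.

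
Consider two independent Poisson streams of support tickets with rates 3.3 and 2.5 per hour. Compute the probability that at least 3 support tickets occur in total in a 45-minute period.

0.8088

Independent Poisson processes superpose: combined rate λ = 3.3 + 2.5 = 5.8 per hour.
Over the interval, μ = 5.8 × 0.75 = 4.35 (a 45-minute period = 0.75 hours).
P(N ≥ 3) = 1 − P(N ≤ 2) ≈ 0.8088.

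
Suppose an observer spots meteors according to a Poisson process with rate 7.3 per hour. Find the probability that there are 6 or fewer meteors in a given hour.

With mean μ = 7.3 per hour,
P(N ≤ 6) = Σ_{j=0}^{6} e^(−μ) μ^j/j! ≈ 0.4060.

0.4060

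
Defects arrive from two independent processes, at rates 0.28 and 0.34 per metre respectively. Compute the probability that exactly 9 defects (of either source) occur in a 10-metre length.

Independent Poisson processes superpose: combined rate λ = 0.28 + 0.34 = 0.62 per metre.
Over the interval, μ = 0.62 × 10 = 6.2 (a 10-metre length = 10 metres).
P(N = 9) = e^(−6.2) · 6.2^9/9! ≈ 0.0757.

0.0757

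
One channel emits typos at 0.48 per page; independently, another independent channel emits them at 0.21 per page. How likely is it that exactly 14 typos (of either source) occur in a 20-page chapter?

Independent Poisson processes superpose: combined rate λ = 0.48 + 0.21 = 0.69 per page.
Over the interval, μ = 0.69 × 20 = 13.8 (a 20-page chapter = 20 pages).
P(N = 14) = e^(−13.8) · 13.8^14/14! ≈ 0.1058.

0.1058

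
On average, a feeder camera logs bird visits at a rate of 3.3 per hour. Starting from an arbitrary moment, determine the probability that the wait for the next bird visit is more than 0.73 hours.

0.0899

The wait for the next event is exponential with rate λ = 3.3 per hour.
P(T > 0.73) = e^(−λt) = e^(−3.3 × 0.73) = e^(−2.409) ≈ 0.0899.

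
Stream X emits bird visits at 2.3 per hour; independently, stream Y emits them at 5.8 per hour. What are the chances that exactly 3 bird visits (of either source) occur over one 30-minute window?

0.1929

Independent Poisson processes superpose: combined rate λ = 2.3 + 5.8 = 8.1 per hour.
Over the interval, μ = 8.1 × 0.5 = 4.05 (a 30-minute window = 0.5 hours).
P(N = 3) = e^(−4.05) · 4.05^3/3! ≈ 0.1929.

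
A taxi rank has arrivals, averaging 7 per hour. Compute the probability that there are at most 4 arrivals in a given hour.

With mean μ = 7 per hour,
P(N ≤ 4) = Σ_{j=0}^{4} e^(−μ) μ^j/j! ≈ 0.1730.

0.1730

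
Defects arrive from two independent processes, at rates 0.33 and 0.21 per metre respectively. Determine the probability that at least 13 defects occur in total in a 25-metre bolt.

0.5907

Independent Poisson processes superpose: combined rate λ = 0.33 + 0.21 = 0.54 per metre.
Over the interval, μ = 0.54 × 25 = 13.5 (a 25-metre bolt = 25 metres).
P(N ≥ 13) = 1 − P(N ≤ 12) ≈ 0.5907.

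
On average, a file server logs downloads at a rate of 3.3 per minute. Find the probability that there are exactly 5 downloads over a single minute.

With mean μ = 3.3 per minute,
P(N = 5) = e^(−μ) μ^5/5! = e^(−3.3) · 3.3^5/120 ≈ 0.1203.

0.1203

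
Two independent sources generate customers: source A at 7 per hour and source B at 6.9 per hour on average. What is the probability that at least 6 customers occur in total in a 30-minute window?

0.6929

Independent Poisson processes superpose: combined rate λ = 7 + 6.9 = 13.9 per hour.
Over the interval, μ = 13.9 × 0.5 = 6.95 (a 30-minute window = 0.5 hours).
P(N ≥ 6) = 1 − P(N ≤ 5) ≈ 0.6929.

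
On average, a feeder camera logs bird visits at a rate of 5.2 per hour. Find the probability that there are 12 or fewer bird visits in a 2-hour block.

Over the interval, μ = 5.2 × 2 = 10.4 (a 2-hour block = 2 hours).
P(N ≤ 12) = Σ_{j=0}^{12} e^(−μ) μ^j/j! ≈ 0.7522.

0.7522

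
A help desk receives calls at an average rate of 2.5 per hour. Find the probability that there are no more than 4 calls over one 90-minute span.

Over the interval, μ = 2.5 × 1.5 = 3.75 (a 90-minute span = 1.5 hours).
P(N ≤ 4) = Σ_{j=0}^{4} e^(−μ) μ^j/j! ≈ 0.6775.

0.6775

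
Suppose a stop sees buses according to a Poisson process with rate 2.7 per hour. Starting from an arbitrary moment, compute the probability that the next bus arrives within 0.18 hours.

Inter-arrival times are exponential with rate λ = 2.7 per hour.
P(T ≤ 0.18) = 1 − e^(−λt) = 1 − e^(−2.7 × 0.18) = 1 − e^(−0.486) ≈ 0.3849.

0.3849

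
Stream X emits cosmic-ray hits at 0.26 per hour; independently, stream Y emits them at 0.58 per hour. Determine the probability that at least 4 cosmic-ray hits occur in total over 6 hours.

Independent Poisson processes superpose: combined rate λ = 0.26 + 0.58 = 0.84 per hour.
Over the interval, μ = 0.84 × 6 = 5.04 (6 hours).
P(N ≥ 4) = 1 − P(N ≤ 3) ≈ 0.7405.

0.7405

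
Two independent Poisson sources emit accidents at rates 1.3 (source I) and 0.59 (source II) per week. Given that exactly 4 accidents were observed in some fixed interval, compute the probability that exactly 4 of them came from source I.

Given the total, each event is independently from source I with probability p = λ_I/(λ_I+λ_II) = 1.3/1.89 ≈ 0.6878.
So K ~ Binomial(4, 1.3/1.89): P(K = 4) = C(4,4) · (1.3/1.89)^4 · (0.59/1.89)^0 ≈ 0.2238.

0.2238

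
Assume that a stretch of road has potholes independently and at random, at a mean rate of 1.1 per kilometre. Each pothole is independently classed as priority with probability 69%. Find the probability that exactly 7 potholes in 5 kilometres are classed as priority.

0.0506

Thinning: the potholes that are classed as priority themselves form a Poisson process with rate 0.69 × 1.1 = 0.759 per kilometre.
Over the interval, μ = 0.759 × 5 = 3.795 (5 kilometres).
P(N = 7) = e^(−3.795) · 3.795^7/7! ≈ 0.0506.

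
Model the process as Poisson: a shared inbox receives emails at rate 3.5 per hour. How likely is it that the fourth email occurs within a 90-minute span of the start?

Over the interval, μ = 3.5 × 1.5 = 5.25 (a 90-minute span = 1.5 hours).
The fourth arrival falls in the interval iff at least 4 events occur there: P(S_4 ≤ t) = P(N ≥ 4) = 1 − P(N ≤ 3) ≈ 0.7683.

0.7683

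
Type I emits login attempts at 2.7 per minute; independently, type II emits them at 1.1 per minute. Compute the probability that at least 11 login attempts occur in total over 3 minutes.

Independent Poisson processes superpose: combined rate λ = 2.7 + 1.1 = 3.8 per minute.
Over the interval, μ = 3.8 × 3 = 11.4 (3 minutes).
P(N ≥ 11) = 1 − P(N ≤ 10) ≈ 0.5869.

0.5869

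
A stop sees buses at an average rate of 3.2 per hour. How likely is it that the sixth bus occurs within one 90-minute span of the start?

0.3490

Over the interval, μ = 3.2 × 1.5 = 4.8 (a 90-minute span = 1.5 hours).
The sixth arrival falls in the interval iff at least 6 events occur there: P(S_6 ≤ t) = P(N ≥ 6) = 1 − P(N ≤ 5) ≈ 0.3490.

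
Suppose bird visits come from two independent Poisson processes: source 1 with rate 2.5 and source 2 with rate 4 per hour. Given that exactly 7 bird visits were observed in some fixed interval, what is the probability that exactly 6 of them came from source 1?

Given the total, each event is independently from source 1 with probability p = λ_1/(λ_1+λ_2) = 2.5/6.5 ≈ 0.3846.
So K ~ Binomial(7, 2.5/6.5): P(K = 6) = C(7,6) · (2.5/6.5)^6 · (4/6.5)^1 ≈ 0.0139.

0.0139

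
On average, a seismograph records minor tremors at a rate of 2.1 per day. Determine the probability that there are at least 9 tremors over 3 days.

0.1852

Over the interval, μ = 2.1 × 3 = 6.3 (3 days).
P(N ≥ 9) = 1 − P(N ≤ 8) = 1 − Σ_{j=0}^{8} e^(−μ) μ^j/j! ≈ 0.1852.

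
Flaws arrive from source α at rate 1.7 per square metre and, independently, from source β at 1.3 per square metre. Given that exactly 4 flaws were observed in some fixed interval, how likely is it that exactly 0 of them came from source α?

Given the total, each event is independently from source α with probability p = λ_α/(λ_α+λ_β) = 1.7/3 ≈ 0.5667.
So K ~ Binomial(4, 1.7/3): P(K = 0) = C(4,0) · (1.7/3)^0 · (1.3/3)^4 ≈ 0.0353.

0.0353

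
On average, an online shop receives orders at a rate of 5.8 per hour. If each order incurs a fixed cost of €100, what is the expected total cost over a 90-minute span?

€870

E[N] = 5.8 × 1.5 = 8.7 (a 90-minute span = 1.5 hours); E[cost] = 8.7 × €100 = €870.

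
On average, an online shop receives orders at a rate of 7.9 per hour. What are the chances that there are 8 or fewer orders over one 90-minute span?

0.1651

Over the interval, μ = 7.9 × 1.5 = 11.85 (a 90-minute span = 1.5 hours).
P(N ≤ 8) = Σ_{j=0}^{8} e^(−μ) μ^j/j! ≈ 0.1651.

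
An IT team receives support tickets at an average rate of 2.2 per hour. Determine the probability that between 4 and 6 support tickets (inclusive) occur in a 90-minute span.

0.3687

Over the interval, μ = 2.2 × 1.5 = 3.3 (a 90-minute span = 1.5 hours).
P(4 ≤ N ≤ 6) = Σ_{j=4}^{6} e^(−3.3) · 3.3^j/j! ≈ 0.3687.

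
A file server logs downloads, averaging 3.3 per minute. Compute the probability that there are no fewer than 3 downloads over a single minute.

0.6406

With mean μ = 3.3 per minute,
P(N ≥ 3) = 1 − P(N ≤ 2) = 1 − Σ_{j=0}^{2} e^(−μ) μ^j/j! ≈ 0.6406.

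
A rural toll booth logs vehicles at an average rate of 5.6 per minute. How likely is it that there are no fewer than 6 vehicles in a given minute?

With mean μ = 5.6 per minute,
P(N ≥ 6) = 1 − P(N ≤ 5) = 1 − Σ_{j=0}^{5} e^(−μ) μ^j/j! ≈ 0.4881.

0.4881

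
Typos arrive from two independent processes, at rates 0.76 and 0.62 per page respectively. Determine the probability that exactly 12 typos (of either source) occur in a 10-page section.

Independent Poisson processes superpose: combined rate λ = 0.76 + 0.62 = 1.38 per page.
Over the interval, μ = 1.38 × 10 = 13.8 (a 10-page section = 10 pages).
P(N = 12) = e^(−13.8) · 13.8^12/12! ≈ 0.1011.

0.1011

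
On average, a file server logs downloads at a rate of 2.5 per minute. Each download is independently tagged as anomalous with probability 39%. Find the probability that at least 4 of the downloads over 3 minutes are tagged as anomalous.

0.3360

Thinning: the downloads that are tagged as anomalous themselves form a Poisson process with rate 0.39 × 2.5 = 0.975 per minute.
Over the interval, μ = 0.975 × 3 = 2.925 (3 minutes).
P(N ≥ 4) = 1 − P(N ≤ 3) ≈ 0.3360.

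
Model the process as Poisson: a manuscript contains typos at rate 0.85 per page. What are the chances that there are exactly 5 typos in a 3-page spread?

0.0702

Over the interval, μ = 0.85 × 3 = 2.55 (a 3-page spread = 3 pages).
P(N = 5) = e^(−μ) μ^5/5! = e^(−2.55) · 2.55^5/120 ≈ 0.0702.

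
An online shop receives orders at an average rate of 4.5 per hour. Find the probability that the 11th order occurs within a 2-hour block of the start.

Over the interval, μ = 4.5 × 2 = 9 (a 2-hour block = 2 hours).
The 11th arrival falls in the interval iff at least 11 events occur there: P(S_11 ≤ t) = P(N ≥ 11) = 1 − P(N ≤ 10) ≈ 0.2940.

0.2940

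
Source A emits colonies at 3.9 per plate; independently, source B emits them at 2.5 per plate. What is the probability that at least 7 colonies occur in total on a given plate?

Independent Poisson processes superpose: combined rate λ = 3.9 + 2.5 = 6.4 per plate.
So μ = 6.4.
P(N ≥ 7) = 1 − P(N ≤ 6) ≈ 0.4577.

0.4577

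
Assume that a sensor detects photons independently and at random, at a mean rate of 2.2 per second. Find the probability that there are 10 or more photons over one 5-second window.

Over the interval, μ = 2.2 × 5 = 11 (a 5-second window = 5 seconds).
P(N ≥ 10) = 1 − P(N ≤ 9) = 1 − Σ_{j=0}^{9} e^(−μ) μ^j/j! ≈ 0.6595.

0.6595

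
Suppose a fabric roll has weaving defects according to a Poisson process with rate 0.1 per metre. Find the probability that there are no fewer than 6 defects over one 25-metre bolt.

Over the interval, μ = 0.1 × 25 = 2.5 (a 25-metre bolt = 25 metres).
P(N ≥ 6) = 1 − P(N ≤ 5) = 1 − Σ_{j=0}^{5} e^(−μ) μ^j/j! ≈ 0.0420.

0.0420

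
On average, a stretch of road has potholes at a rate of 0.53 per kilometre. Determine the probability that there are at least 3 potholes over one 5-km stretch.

0.4940

Over the interval, μ = 0.53 × 5 = 2.65 (a 5-km stretch = 5 kilometres).
P(N ≥ 3) = 1 − P(N ≤ 2) = 1 − Σ_{j=0}^{2} e^(−μ) μ^j/j! ≈ 0.4940.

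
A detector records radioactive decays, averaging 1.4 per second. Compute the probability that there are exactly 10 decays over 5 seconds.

Over the interval, μ = 1.4 × 5 = 7 (5 seconds).
P(N = 10) = e^(−μ) μ^10/10! = e^(−7) · 7^10/3628800 ≈ 0.0710.

0.0710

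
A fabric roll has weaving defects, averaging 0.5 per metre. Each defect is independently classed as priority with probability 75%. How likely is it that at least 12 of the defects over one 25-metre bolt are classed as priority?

Thinning: the defects that are classed as priority themselves form a Poisson process with rate 0.75 × 0.5 = 0.375 per metre.
Over the interval, μ = 0.375 × 25 = 9.375 (a 25-metre bolt = 25 metres).
P(N ≥ 12) = 1 − P(N ≤ 11) ≈ 0.2348.

0.2348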